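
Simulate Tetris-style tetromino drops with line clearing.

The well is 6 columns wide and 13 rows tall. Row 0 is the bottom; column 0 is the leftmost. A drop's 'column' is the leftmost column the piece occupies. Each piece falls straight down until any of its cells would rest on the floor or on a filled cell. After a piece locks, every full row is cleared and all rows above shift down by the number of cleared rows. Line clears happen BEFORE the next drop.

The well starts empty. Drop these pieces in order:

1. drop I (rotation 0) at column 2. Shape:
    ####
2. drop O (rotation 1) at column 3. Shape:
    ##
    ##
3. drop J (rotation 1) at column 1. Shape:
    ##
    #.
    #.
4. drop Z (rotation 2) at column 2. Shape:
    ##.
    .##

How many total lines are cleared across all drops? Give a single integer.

Drop 1: I rot0 at col 2 lands with bottom-row=0; cleared 0 line(s) (total 0); column heights now [0 0 1 1 1 1], max=1
Drop 2: O rot1 at col 3 lands with bottom-row=1; cleared 0 line(s) (total 0); column heights now [0 0 1 3 3 1], max=3
Drop 3: J rot1 at col 1 lands with bottom-row=0; cleared 0 line(s) (total 0); column heights now [0 3 3 3 3 1], max=3
Drop 4: Z rot2 at col 2 lands with bottom-row=3; cleared 0 line(s) (total 0); column heights now [0 3 5 5 4 1], max=5

Answer: 0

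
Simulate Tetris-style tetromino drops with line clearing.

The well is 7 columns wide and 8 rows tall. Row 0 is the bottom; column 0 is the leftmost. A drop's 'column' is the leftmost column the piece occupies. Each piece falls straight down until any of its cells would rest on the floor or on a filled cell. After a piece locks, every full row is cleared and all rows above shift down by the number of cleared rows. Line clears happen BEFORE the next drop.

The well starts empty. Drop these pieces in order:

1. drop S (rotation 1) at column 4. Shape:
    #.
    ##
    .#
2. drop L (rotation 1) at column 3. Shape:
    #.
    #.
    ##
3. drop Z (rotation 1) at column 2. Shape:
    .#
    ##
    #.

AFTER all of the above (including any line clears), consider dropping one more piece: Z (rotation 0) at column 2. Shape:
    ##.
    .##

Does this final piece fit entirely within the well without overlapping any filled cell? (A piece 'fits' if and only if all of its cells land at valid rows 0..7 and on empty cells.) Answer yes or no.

Drop 1: S rot1 at col 4 lands with bottom-row=0; cleared 0 line(s) (total 0); column heights now [0 0 0 0 3 2 0], max=3
Drop 2: L rot1 at col 3 lands with bottom-row=3; cleared 0 line(s) (total 0); column heights now [0 0 0 6 4 2 0], max=6
Drop 3: Z rot1 at col 2 lands with bottom-row=5; cleared 0 line(s) (total 0); column heights now [0 0 7 8 4 2 0], max=8
Test piece Z rot0 at col 2 (width 3): heights before test = [0 0 7 8 4 2 0]; fits = False

Answer: no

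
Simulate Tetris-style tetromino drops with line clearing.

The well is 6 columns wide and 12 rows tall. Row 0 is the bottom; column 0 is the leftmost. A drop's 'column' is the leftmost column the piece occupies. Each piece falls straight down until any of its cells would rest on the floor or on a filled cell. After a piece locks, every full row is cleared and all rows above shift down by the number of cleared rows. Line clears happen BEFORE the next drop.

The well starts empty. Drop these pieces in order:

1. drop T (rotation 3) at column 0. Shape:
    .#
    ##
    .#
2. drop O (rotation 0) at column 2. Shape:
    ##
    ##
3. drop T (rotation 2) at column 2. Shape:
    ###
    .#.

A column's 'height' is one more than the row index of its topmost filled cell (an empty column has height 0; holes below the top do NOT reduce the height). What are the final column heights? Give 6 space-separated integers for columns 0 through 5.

Answer: 2 3 4 4 4 0

Derivation:
Drop 1: T rot3 at col 0 lands with bottom-row=0; cleared 0 line(s) (total 0); column heights now [2 3 0 0 0 0], max=3
Drop 2: O rot0 at col 2 lands with bottom-row=0; cleared 0 line(s) (total 0); column heights now [2 3 2 2 0 0], max=3
Drop 3: T rot2 at col 2 lands with bottom-row=2; cleared 0 line(s) (total 0); column heights now [2 3 4 4 4 0], max=4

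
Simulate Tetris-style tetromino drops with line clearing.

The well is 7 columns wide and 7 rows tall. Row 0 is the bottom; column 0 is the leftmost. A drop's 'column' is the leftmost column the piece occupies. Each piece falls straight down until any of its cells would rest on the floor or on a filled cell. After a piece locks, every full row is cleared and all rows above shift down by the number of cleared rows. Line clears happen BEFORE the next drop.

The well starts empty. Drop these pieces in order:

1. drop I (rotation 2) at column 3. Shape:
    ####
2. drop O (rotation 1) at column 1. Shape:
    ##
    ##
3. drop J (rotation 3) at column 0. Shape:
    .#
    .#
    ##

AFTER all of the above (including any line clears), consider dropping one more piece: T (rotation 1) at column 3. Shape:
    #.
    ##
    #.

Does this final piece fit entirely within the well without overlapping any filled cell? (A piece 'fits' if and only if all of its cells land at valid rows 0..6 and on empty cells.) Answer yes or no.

Drop 1: I rot2 at col 3 lands with bottom-row=0; cleared 0 line(s) (total 0); column heights now [0 0 0 1 1 1 1], max=1
Drop 2: O rot1 at col 1 lands with bottom-row=0; cleared 0 line(s) (total 0); column heights now [0 2 2 1 1 1 1], max=2
Drop 3: J rot3 at col 0 lands with bottom-row=2; cleared 0 line(s) (total 0); column heights now [3 5 2 1 1 1 1], max=5
Test piece T rot1 at col 3 (width 2): heights before test = [3 5 2 1 1 1 1]; fits = True

Answer: yes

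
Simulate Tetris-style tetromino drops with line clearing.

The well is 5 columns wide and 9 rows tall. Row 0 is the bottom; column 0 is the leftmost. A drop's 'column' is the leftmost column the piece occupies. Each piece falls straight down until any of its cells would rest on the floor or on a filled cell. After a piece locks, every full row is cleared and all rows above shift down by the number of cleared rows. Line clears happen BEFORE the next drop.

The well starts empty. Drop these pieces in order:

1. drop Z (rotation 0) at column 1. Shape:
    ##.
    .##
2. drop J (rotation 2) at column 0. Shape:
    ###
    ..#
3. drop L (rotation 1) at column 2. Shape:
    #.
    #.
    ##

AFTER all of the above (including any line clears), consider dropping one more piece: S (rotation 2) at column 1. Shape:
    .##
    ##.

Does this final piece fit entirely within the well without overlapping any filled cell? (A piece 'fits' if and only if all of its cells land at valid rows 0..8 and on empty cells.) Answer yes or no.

Answer: yes

Derivation:
Drop 1: Z rot0 at col 1 lands with bottom-row=0; cleared 0 line(s) (total 0); column heights now [0 2 2 1 0], max=2
Drop 2: J rot2 at col 0 lands with bottom-row=2; cleared 0 line(s) (total 0); column heights now [4 4 4 1 0], max=4
Drop 3: L rot1 at col 2 lands with bottom-row=4; cleared 0 line(s) (total 0); column heights now [4 4 7 5 0], max=7
Test piece S rot2 at col 1 (width 3): heights before test = [4 4 7 5 0]; fits = True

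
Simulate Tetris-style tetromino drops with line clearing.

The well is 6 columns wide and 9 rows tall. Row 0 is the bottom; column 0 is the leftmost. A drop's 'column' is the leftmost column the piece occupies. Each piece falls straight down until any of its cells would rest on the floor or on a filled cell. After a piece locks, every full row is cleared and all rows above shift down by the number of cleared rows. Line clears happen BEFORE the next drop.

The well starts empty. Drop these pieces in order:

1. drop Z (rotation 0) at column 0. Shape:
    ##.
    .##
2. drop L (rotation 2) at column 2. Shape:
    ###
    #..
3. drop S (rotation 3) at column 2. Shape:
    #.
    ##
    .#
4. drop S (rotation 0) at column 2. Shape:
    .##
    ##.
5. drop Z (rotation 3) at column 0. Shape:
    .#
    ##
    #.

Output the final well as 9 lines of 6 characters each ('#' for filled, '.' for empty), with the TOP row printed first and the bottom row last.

Drop 1: Z rot0 at col 0 lands with bottom-row=0; cleared 0 line(s) (total 0); column heights now [2 2 1 0 0 0], max=2
Drop 2: L rot2 at col 2 lands with bottom-row=1; cleared 0 line(s) (total 0); column heights now [2 2 3 3 3 0], max=3
Drop 3: S rot3 at col 2 lands with bottom-row=3; cleared 0 line(s) (total 0); column heights now [2 2 6 5 3 0], max=6
Drop 4: S rot0 at col 2 lands with bottom-row=6; cleared 0 line(s) (total 0); column heights now [2 2 7 8 8 0], max=8
Drop 5: Z rot3 at col 0 lands with bottom-row=2; cleared 0 line(s) (total 0); column heights now [4 5 7 8 8 0], max=8

Answer: ......
...##.
..##..
..#...
.###..
##.#..
#.###.
###...
.##...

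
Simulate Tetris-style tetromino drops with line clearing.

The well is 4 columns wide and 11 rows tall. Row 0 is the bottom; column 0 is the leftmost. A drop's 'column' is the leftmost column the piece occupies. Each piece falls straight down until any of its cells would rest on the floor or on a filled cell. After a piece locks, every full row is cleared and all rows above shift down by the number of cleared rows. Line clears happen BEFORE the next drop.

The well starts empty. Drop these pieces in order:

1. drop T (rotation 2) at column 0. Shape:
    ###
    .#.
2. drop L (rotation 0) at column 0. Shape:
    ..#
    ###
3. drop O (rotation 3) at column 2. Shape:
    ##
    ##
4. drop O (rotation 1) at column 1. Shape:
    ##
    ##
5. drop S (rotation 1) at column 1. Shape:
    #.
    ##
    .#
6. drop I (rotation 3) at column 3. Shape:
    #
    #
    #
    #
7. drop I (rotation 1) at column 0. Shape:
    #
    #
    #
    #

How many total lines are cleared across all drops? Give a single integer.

Drop 1: T rot2 at col 0 lands with bottom-row=0; cleared 0 line(s) (total 0); column heights now [2 2 2 0], max=2
Drop 2: L rot0 at col 0 lands with bottom-row=2; cleared 0 line(s) (total 0); column heights now [3 3 4 0], max=4
Drop 3: O rot3 at col 2 lands with bottom-row=4; cleared 0 line(s) (total 0); column heights now [3 3 6 6], max=6
Drop 4: O rot1 at col 1 lands with bottom-row=6; cleared 0 line(s) (total 0); column heights now [3 8 8 6], max=8
Drop 5: S rot1 at col 1 lands with bottom-row=8; cleared 0 line(s) (total 0); column heights now [3 11 10 6], max=11
Drop 6: I rot3 at col 3 lands with bottom-row=6; cleared 0 line(s) (total 0); column heights now [3 11 10 10], max=11
Drop 7: I rot1 at col 0 lands with bottom-row=3; cleared 1 line(s) (total 1); column heights now [6 10 9 9], max=10

Answer: 1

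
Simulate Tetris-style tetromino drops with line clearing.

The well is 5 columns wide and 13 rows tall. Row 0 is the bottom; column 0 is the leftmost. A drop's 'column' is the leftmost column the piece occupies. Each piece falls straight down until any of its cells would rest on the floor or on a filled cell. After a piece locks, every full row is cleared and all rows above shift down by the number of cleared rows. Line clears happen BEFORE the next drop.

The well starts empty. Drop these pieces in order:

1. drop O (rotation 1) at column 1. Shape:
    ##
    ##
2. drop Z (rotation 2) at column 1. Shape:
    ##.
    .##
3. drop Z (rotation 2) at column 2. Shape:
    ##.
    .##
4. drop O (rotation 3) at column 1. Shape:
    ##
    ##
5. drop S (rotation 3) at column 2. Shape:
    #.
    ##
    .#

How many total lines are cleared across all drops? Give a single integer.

Answer: 0

Derivation:
Drop 1: O rot1 at col 1 lands with bottom-row=0; cleared 0 line(s) (total 0); column heights now [0 2 2 0 0], max=2
Drop 2: Z rot2 at col 1 lands with bottom-row=2; cleared 0 line(s) (total 0); column heights now [0 4 4 3 0], max=4
Drop 3: Z rot2 at col 2 lands with bottom-row=3; cleared 0 line(s) (total 0); column heights now [0 4 5 5 4], max=5
Drop 4: O rot3 at col 1 lands with bottom-row=5; cleared 0 line(s) (total 0); column heights now [0 7 7 5 4], max=7
Drop 5: S rot3 at col 2 lands with bottom-row=6; cleared 0 line(s) (total 0); column heights now [0 7 9 8 4], max=9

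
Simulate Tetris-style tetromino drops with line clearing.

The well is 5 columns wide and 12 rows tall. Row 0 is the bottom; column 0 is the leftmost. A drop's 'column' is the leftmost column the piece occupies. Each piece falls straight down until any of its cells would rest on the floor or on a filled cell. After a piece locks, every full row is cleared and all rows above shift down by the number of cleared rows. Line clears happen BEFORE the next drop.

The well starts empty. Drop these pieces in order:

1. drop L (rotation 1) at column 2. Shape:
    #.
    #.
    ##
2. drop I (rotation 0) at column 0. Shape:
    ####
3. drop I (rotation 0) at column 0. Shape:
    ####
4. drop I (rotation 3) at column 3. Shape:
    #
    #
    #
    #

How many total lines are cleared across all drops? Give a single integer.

Answer: 0

Derivation:
Drop 1: L rot1 at col 2 lands with bottom-row=0; cleared 0 line(s) (total 0); column heights now [0 0 3 1 0], max=3
Drop 2: I rot0 at col 0 lands with bottom-row=3; cleared 0 line(s) (total 0); column heights now [4 4 4 4 0], max=4
Drop 3: I rot0 at col 0 lands with bottom-row=4; cleared 0 line(s) (total 0); column heights now [5 5 5 5 0], max=5
Drop 4: I rot3 at col 3 lands with bottom-row=5; cleared 0 line(s) (total 0); column heights now [5 5 5 9 0], max=9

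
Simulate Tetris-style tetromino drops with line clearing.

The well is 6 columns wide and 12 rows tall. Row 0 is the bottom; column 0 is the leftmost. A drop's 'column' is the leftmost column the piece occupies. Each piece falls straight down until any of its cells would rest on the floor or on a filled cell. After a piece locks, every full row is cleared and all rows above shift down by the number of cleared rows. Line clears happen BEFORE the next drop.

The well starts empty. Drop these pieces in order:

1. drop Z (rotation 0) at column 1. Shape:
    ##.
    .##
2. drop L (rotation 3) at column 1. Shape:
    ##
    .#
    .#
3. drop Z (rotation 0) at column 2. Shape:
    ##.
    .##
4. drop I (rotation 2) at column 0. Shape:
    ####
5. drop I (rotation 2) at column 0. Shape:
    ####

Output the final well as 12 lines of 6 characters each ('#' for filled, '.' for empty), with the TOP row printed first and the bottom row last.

Drop 1: Z rot0 at col 1 lands with bottom-row=0; cleared 0 line(s) (total 0); column heights now [0 2 2 1 0 0], max=2
Drop 2: L rot3 at col 1 lands with bottom-row=2; cleared 0 line(s) (total 0); column heights now [0 5 5 1 0 0], max=5
Drop 3: Z rot0 at col 2 lands with bottom-row=4; cleared 0 line(s) (total 0); column heights now [0 5 6 6 5 0], max=6
Drop 4: I rot2 at col 0 lands with bottom-row=6; cleared 0 line(s) (total 0); column heights now [7 7 7 7 5 0], max=7
Drop 5: I rot2 at col 0 lands with bottom-row=7; cleared 0 line(s) (total 0); column heights now [8 8 8 8 5 0], max=8

Answer: ......
......
......
......
####..
####..
..##..
.####.
..#...
..#...
.##...
..##..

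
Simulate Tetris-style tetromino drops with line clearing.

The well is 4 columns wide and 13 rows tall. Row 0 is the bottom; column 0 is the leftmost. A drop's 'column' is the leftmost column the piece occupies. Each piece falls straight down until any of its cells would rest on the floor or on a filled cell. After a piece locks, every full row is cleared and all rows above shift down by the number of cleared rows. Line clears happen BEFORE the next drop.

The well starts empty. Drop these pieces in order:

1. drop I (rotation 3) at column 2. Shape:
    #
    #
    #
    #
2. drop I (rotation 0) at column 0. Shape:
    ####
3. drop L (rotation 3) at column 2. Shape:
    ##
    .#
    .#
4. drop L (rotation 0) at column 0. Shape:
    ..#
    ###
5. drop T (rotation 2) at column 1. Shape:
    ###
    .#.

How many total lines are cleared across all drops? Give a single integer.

Drop 1: I rot3 at col 2 lands with bottom-row=0; cleared 0 line(s) (total 0); column heights now [0 0 4 0], max=4
Drop 2: I rot0 at col 0 lands with bottom-row=4; cleared 1 line(s) (total 1); column heights now [0 0 4 0], max=4
Drop 3: L rot3 at col 2 lands with bottom-row=2; cleared 0 line(s) (total 1); column heights now [0 0 5 5], max=5
Drop 4: L rot0 at col 0 lands with bottom-row=5; cleared 0 line(s) (total 1); column heights now [6 6 7 5], max=7
Drop 5: T rot2 at col 1 lands with bottom-row=7; cleared 0 line(s) (total 1); column heights now [6 9 9 9], max=9

Answer: 1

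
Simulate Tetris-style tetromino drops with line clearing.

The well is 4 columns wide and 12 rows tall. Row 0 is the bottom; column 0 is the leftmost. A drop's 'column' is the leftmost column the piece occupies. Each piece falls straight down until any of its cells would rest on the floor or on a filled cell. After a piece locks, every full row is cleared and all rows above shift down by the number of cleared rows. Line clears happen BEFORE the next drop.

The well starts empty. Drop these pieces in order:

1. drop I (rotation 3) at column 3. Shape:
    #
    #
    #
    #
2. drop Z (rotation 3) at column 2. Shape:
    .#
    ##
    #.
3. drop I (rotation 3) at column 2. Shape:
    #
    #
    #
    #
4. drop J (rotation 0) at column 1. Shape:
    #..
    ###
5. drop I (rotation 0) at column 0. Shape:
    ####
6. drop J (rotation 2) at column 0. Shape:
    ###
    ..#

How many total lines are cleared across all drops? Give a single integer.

Answer: 1

Derivation:
Drop 1: I rot3 at col 3 lands with bottom-row=0; cleared 0 line(s) (total 0); column heights now [0 0 0 4], max=4
Drop 2: Z rot3 at col 2 lands with bottom-row=3; cleared 0 line(s) (total 0); column heights now [0 0 5 6], max=6
Drop 3: I rot3 at col 2 lands with bottom-row=5; cleared 0 line(s) (total 0); column heights now [0 0 9 6], max=9
Drop 4: J rot0 at col 1 lands with bottom-row=9; cleared 0 line(s) (total 0); column heights now [0 11 10 10], max=11
Drop 5: I rot0 at col 0 lands with bottom-row=11; cleared 1 line(s) (total 1); column heights now [0 11 10 10], max=11
Drop 6: J rot2 at col 0 lands with bottom-row=10; cleared 0 line(s) (total 1); column heights now [12 12 12 10], max=12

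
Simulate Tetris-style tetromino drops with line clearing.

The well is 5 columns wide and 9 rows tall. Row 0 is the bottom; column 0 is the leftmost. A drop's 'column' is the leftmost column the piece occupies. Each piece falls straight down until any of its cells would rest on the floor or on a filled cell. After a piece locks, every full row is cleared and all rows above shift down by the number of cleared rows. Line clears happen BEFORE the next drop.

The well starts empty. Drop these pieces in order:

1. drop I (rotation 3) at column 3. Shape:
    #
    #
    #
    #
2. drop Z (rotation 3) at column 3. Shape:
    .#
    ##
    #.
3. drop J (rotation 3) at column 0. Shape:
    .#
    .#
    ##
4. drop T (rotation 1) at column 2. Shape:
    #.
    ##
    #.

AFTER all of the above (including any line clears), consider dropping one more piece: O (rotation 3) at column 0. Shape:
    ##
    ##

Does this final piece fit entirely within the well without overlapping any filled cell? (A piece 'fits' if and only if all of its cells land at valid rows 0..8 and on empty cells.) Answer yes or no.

Drop 1: I rot3 at col 3 lands with bottom-row=0; cleared 0 line(s) (total 0); column heights now [0 0 0 4 0], max=4
Drop 2: Z rot3 at col 3 lands with bottom-row=4; cleared 0 line(s) (total 0); column heights now [0 0 0 6 7], max=7
Drop 3: J rot3 at col 0 lands with bottom-row=0; cleared 0 line(s) (total 0); column heights now [1 3 0 6 7], max=7
Drop 4: T rot1 at col 2 lands with bottom-row=5; cleared 0 line(s) (total 0); column heights now [1 3 8 7 7], max=8
Test piece O rot3 at col 0 (width 2): heights before test = [1 3 8 7 7]; fits = True

Answer: yes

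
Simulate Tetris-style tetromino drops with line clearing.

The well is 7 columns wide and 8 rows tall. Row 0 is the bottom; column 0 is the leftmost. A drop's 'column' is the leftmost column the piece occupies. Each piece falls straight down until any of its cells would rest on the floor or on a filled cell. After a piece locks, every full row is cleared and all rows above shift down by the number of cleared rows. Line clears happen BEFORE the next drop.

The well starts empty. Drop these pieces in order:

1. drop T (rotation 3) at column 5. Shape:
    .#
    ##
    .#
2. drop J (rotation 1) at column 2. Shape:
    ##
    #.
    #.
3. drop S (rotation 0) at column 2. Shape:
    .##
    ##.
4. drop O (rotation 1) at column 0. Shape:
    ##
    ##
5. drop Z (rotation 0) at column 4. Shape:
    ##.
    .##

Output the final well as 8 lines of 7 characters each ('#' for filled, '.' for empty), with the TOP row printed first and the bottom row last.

Answer: .......
.......
....##.
...####
..##...
..##..#
###..##
###...#

Derivation:
Drop 1: T rot3 at col 5 lands with bottom-row=0; cleared 0 line(s) (total 0); column heights now [0 0 0 0 0 2 3], max=3
Drop 2: J rot1 at col 2 lands with bottom-row=0; cleared 0 line(s) (total 0); column heights now [0 0 3 3 0 2 3], max=3
Drop 3: S rot0 at col 2 lands with bottom-row=3; cleared 0 line(s) (total 0); column heights now [0 0 4 5 5 2 3], max=5
Drop 4: O rot1 at col 0 lands with bottom-row=0; cleared 0 line(s) (total 0); column heights now [2 2 4 5 5 2 3], max=5
Drop 5: Z rot0 at col 4 lands with bottom-row=4; cleared 0 line(s) (total 0); column heights now [2 2 4 5 6 6 5], max=6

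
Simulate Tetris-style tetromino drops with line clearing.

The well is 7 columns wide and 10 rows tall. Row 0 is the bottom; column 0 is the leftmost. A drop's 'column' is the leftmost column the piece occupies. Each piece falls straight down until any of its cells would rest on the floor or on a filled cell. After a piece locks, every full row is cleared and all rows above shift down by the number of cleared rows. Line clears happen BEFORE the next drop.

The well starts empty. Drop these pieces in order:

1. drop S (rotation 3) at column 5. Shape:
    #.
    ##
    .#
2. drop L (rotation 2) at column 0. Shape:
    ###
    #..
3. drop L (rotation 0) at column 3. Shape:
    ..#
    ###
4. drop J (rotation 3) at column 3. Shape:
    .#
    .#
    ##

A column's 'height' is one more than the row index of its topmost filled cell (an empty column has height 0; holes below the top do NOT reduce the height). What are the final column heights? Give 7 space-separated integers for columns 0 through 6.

Answer: 2 2 2 5 7 5 2

Derivation:
Drop 1: S rot3 at col 5 lands with bottom-row=0; cleared 0 line(s) (total 0); column heights now [0 0 0 0 0 3 2], max=3
Drop 2: L rot2 at col 0 lands with bottom-row=0; cleared 0 line(s) (total 0); column heights now [2 2 2 0 0 3 2], max=3
Drop 3: L rot0 at col 3 lands with bottom-row=3; cleared 0 line(s) (total 0); column heights now [2 2 2 4 4 5 2], max=5
Drop 4: J rot3 at col 3 lands with bottom-row=4; cleared 0 line(s) (total 0); column heights now [2 2 2 5 7 5 2], max=7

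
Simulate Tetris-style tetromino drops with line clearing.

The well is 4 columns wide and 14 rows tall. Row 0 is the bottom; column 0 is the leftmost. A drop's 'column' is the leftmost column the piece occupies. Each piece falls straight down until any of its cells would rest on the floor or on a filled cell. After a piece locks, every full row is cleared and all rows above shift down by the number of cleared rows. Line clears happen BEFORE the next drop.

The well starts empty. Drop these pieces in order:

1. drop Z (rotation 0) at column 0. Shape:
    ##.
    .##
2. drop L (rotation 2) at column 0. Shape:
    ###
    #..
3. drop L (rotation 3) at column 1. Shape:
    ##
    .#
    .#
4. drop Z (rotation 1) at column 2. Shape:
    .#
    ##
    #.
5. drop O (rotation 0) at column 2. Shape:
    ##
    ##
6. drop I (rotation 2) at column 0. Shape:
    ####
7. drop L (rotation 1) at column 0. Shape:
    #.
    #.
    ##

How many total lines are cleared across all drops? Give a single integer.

Drop 1: Z rot0 at col 0 lands with bottom-row=0; cleared 0 line(s) (total 0); column heights now [2 2 1 0], max=2
Drop 2: L rot2 at col 0 lands with bottom-row=2; cleared 0 line(s) (total 0); column heights now [4 4 4 0], max=4
Drop 3: L rot3 at col 1 lands with bottom-row=4; cleared 0 line(s) (total 0); column heights now [4 7 7 0], max=7
Drop 4: Z rot1 at col 2 lands with bottom-row=7; cleared 0 line(s) (total 0); column heights now [4 7 9 10], max=10
Drop 5: O rot0 at col 2 lands with bottom-row=10; cleared 0 line(s) (total 0); column heights now [4 7 12 12], max=12
Drop 6: I rot2 at col 0 lands with bottom-row=12; cleared 1 line(s) (total 1); column heights now [4 7 12 12], max=12
Drop 7: L rot1 at col 0 lands with bottom-row=7; cleared 0 line(s) (total 1); column heights now [10 8 12 12], max=12

Answer: 1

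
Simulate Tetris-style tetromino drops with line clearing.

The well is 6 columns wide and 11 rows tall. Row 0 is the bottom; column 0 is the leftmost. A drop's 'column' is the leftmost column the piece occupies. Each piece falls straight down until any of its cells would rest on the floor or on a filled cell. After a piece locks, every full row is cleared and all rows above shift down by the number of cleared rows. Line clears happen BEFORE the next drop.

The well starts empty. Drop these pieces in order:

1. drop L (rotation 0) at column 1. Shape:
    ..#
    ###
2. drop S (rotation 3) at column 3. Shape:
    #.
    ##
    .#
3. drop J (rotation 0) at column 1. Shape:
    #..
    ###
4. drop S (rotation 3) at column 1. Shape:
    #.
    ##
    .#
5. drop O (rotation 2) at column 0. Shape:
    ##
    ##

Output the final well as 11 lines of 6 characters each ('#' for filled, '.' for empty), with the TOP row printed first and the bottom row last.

Answer: ......
##....
##....
.#....
.##...
.##...
.###..
...#..
...##.
...##.
.###..

Derivation:
Drop 1: L rot0 at col 1 lands with bottom-row=0; cleared 0 line(s) (total 0); column heights now [0 1 1 2 0 0], max=2
Drop 2: S rot3 at col 3 lands with bottom-row=1; cleared 0 line(s) (total 0); column heights now [0 1 1 4 3 0], max=4
Drop 3: J rot0 at col 1 lands with bottom-row=4; cleared 0 line(s) (total 0); column heights now [0 6 5 5 3 0], max=6
Drop 4: S rot3 at col 1 lands with bottom-row=5; cleared 0 line(s) (total 0); column heights now [0 8 7 5 3 0], max=8
Drop 5: O rot2 at col 0 lands with bottom-row=8; cleared 0 line(s) (total 0); column heights now [10 10 7 5 3 0], max=10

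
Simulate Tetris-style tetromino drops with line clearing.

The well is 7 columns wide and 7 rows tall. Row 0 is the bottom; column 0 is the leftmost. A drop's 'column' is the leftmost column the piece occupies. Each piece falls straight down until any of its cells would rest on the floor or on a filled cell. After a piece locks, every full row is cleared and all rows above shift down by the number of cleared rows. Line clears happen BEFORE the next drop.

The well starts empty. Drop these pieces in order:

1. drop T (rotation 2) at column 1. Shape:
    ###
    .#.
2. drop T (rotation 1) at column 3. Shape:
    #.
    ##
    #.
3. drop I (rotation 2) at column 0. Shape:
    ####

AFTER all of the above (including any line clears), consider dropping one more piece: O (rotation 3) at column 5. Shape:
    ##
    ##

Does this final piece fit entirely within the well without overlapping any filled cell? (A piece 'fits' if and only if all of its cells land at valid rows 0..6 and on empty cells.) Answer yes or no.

Answer: yes

Derivation:
Drop 1: T rot2 at col 1 lands with bottom-row=0; cleared 0 line(s) (total 0); column heights now [0 2 2 2 0 0 0], max=2
Drop 2: T rot1 at col 3 lands with bottom-row=2; cleared 0 line(s) (total 0); column heights now [0 2 2 5 4 0 0], max=5
Drop 3: I rot2 at col 0 lands with bottom-row=5; cleared 0 line(s) (total 0); column heights now [6 6 6 6 4 0 0], max=6
Test piece O rot3 at col 5 (width 2): heights before test = [6 6 6 6 4 0 0]; fits = True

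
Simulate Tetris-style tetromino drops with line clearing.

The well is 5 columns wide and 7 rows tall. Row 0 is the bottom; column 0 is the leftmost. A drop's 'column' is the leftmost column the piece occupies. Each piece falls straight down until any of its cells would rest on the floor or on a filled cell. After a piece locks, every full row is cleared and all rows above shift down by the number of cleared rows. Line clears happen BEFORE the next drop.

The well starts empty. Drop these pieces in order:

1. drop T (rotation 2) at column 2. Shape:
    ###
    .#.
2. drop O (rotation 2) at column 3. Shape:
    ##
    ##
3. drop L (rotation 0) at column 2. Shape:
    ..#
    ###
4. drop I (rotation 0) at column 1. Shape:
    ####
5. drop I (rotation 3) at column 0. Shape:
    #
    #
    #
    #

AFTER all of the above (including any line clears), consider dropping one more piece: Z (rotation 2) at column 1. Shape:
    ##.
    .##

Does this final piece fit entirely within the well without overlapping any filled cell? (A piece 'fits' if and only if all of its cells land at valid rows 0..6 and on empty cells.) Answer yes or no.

Answer: no

Derivation:
Drop 1: T rot2 at col 2 lands with bottom-row=0; cleared 0 line(s) (total 0); column heights now [0 0 2 2 2], max=2
Drop 2: O rot2 at col 3 lands with bottom-row=2; cleared 0 line(s) (total 0); column heights now [0 0 2 4 4], max=4
Drop 3: L rot0 at col 2 lands with bottom-row=4; cleared 0 line(s) (total 0); column heights now [0 0 5 5 6], max=6
Drop 4: I rot0 at col 1 lands with bottom-row=6; cleared 0 line(s) (total 0); column heights now [0 7 7 7 7], max=7
Drop 5: I rot3 at col 0 lands with bottom-row=0; cleared 0 line(s) (total 0); column heights now [4 7 7 7 7], max=7
Test piece Z rot2 at col 1 (width 3): heights before test = [4 7 7 7 7]; fits = False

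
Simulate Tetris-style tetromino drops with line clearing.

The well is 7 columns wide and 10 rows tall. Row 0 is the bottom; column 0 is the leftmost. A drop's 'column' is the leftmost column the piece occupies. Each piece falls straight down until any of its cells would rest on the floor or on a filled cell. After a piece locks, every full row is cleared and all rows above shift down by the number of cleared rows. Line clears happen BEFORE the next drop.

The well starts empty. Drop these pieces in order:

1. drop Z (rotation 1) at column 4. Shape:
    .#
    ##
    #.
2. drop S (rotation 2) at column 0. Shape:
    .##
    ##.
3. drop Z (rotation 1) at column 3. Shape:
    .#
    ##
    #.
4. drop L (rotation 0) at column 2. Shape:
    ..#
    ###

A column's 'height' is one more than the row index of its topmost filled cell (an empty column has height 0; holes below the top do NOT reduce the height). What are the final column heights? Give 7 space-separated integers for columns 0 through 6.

Answer: 1 2 5 5 6 3 0

Derivation:
Drop 1: Z rot1 at col 4 lands with bottom-row=0; cleared 0 line(s) (total 0); column heights now [0 0 0 0 2 3 0], max=3
Drop 2: S rot2 at col 0 lands with bottom-row=0; cleared 0 line(s) (total 0); column heights now [1 2 2 0 2 3 0], max=3
Drop 3: Z rot1 at col 3 lands with bottom-row=1; cleared 0 line(s) (total 0); column heights now [1 2 2 3 4 3 0], max=4
Drop 4: L rot0 at col 2 lands with bottom-row=4; cleared 0 line(s) (total 0); column heights now [1 2 5 5 6 3 0], max=6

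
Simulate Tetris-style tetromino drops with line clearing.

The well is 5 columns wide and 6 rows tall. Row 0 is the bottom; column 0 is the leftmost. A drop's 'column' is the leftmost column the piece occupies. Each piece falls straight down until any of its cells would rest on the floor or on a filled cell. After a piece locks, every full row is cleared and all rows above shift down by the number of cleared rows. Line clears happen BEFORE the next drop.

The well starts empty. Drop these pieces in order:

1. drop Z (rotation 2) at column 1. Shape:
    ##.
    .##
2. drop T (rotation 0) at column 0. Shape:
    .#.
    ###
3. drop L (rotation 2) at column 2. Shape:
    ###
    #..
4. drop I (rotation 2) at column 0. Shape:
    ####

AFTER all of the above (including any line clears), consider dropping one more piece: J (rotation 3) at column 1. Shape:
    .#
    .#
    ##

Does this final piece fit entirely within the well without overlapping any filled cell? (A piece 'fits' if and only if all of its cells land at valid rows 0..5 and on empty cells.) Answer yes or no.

Answer: no

Derivation:
Drop 1: Z rot2 at col 1 lands with bottom-row=0; cleared 0 line(s) (total 0); column heights now [0 2 2 1 0], max=2
Drop 2: T rot0 at col 0 lands with bottom-row=2; cleared 0 line(s) (total 0); column heights now [3 4 3 1 0], max=4
Drop 3: L rot2 at col 2 lands with bottom-row=3; cleared 0 line(s) (total 0); column heights now [3 4 5 5 5], max=5
Drop 4: I rot2 at col 0 lands with bottom-row=5; cleared 0 line(s) (total 0); column heights now [6 6 6 6 5], max=6
Test piece J rot3 at col 1 (width 2): heights before test = [6 6 6 6 5]; fits = False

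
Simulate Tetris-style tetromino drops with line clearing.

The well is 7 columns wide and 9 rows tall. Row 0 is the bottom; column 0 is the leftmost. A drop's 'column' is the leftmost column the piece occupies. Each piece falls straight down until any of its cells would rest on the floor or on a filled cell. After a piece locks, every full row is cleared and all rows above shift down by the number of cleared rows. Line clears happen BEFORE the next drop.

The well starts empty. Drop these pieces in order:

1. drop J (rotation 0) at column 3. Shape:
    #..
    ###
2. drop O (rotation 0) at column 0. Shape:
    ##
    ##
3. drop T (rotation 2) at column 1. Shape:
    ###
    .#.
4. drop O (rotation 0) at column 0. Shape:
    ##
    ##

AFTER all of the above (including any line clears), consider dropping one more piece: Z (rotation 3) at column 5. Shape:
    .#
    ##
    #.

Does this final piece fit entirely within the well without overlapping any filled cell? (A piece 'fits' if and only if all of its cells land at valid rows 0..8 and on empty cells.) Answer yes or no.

Drop 1: J rot0 at col 3 lands with bottom-row=0; cleared 0 line(s) (total 0); column heights now [0 0 0 2 1 1 0], max=2
Drop 2: O rot0 at col 0 lands with bottom-row=0; cleared 0 line(s) (total 0); column heights now [2 2 0 2 1 1 0], max=2
Drop 3: T rot2 at col 1 lands with bottom-row=1; cleared 0 line(s) (total 0); column heights now [2 3 3 3 1 1 0], max=3
Drop 4: O rot0 at col 0 lands with bottom-row=3; cleared 0 line(s) (total 0); column heights now [5 5 3 3 1 1 0], max=5
Test piece Z rot3 at col 5 (width 2): heights before test = [5 5 3 3 1 1 0]; fits = True

Answer: yes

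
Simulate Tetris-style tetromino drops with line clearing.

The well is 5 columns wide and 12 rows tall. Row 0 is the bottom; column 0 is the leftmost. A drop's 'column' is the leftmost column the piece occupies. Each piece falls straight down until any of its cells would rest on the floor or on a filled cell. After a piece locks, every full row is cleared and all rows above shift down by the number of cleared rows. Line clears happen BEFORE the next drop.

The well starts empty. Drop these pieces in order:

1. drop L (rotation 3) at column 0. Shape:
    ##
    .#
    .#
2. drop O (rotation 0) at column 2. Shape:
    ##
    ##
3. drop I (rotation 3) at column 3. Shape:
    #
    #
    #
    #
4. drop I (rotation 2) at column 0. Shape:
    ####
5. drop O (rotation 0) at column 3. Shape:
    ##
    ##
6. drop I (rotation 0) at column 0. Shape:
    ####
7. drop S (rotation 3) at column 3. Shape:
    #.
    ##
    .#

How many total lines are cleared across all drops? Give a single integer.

Answer: 1

Derivation:
Drop 1: L rot3 at col 0 lands with bottom-row=0; cleared 0 line(s) (total 0); column heights now [3 3 0 0 0], max=3
Drop 2: O rot0 at col 2 lands with bottom-row=0; cleared 0 line(s) (total 0); column heights now [3 3 2 2 0], max=3
Drop 3: I rot3 at col 3 lands with bottom-row=2; cleared 0 line(s) (total 0); column heights now [3 3 2 6 0], max=6
Drop 4: I rot2 at col 0 lands with bottom-row=6; cleared 0 line(s) (total 0); column heights now [7 7 7 7 0], max=7
Drop 5: O rot0 at col 3 lands with bottom-row=7; cleared 0 line(s) (total 0); column heights now [7 7 7 9 9], max=9
Drop 6: I rot0 at col 0 lands with bottom-row=9; cleared 0 line(s) (total 0); column heights now [10 10 10 10 9], max=10
Drop 7: S rot3 at col 3 lands with bottom-row=9; cleared 1 line(s) (total 1); column heights now [7 7 7 11 10], max=11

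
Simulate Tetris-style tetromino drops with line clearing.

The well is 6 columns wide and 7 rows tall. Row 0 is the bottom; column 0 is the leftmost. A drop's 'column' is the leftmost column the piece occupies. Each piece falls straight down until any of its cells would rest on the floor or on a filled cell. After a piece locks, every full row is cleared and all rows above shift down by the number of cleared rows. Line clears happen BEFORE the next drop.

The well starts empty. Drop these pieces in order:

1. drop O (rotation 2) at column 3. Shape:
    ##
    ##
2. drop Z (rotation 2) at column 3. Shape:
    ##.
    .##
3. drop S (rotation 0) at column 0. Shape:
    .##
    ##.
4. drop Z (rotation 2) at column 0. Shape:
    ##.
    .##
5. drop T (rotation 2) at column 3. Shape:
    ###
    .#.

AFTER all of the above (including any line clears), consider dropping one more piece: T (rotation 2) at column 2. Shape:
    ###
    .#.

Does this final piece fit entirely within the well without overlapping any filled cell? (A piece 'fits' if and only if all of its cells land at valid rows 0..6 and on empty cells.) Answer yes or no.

Drop 1: O rot2 at col 3 lands with bottom-row=0; cleared 0 line(s) (total 0); column heights now [0 0 0 2 2 0], max=2
Drop 2: Z rot2 at col 3 lands with bottom-row=2; cleared 0 line(s) (total 0); column heights now [0 0 0 4 4 3], max=4
Drop 3: S rot0 at col 0 lands with bottom-row=0; cleared 0 line(s) (total 0); column heights now [1 2 2 4 4 3], max=4
Drop 4: Z rot2 at col 0 lands with bottom-row=2; cleared 0 line(s) (total 0); column heights now [4 4 3 4 4 3], max=4
Drop 5: T rot2 at col 3 lands with bottom-row=4; cleared 0 line(s) (total 0); column heights now [4 4 3 6 6 6], max=6
Test piece T rot2 at col 2 (width 3): heights before test = [4 4 3 6 6 6]; fits = False

Answer: no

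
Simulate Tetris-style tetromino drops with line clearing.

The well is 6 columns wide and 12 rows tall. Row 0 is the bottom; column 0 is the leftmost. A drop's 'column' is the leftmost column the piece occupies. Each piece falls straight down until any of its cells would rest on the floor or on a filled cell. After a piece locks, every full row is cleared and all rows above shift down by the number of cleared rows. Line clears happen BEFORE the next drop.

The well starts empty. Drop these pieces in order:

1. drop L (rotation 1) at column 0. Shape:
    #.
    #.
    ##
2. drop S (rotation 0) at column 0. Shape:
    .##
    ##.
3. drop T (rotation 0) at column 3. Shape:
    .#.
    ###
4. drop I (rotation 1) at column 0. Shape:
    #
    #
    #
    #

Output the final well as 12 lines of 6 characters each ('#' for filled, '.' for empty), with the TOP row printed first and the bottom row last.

Drop 1: L rot1 at col 0 lands with bottom-row=0; cleared 0 line(s) (total 0); column heights now [3 1 0 0 0 0], max=3
Drop 2: S rot0 at col 0 lands with bottom-row=3; cleared 0 line(s) (total 0); column heights now [4 5 5 0 0 0], max=5
Drop 3: T rot0 at col 3 lands with bottom-row=0; cleared 0 line(s) (total 0); column heights now [4 5 5 1 2 1], max=5
Drop 4: I rot1 at col 0 lands with bottom-row=4; cleared 0 line(s) (total 0); column heights now [8 5 5 1 2 1], max=8

Answer: ......
......
......
......
#.....
#.....
#.....
###...
##....
#.....
#...#.
##.###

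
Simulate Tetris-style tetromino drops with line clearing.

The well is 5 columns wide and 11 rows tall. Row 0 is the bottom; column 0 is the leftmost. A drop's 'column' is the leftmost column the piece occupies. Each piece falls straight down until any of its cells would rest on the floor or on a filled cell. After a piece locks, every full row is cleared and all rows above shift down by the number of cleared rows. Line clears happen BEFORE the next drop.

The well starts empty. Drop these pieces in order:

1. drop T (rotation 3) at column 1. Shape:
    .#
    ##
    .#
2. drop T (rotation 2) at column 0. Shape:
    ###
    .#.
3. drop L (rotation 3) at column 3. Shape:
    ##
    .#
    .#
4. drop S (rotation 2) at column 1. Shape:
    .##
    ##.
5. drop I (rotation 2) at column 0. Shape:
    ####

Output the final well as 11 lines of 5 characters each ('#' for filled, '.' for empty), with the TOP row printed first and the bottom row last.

Answer: .....
.....
.....
.....
####.
..##.
.##..
###..
.####
.##.#
..#.#

Derivation:
Drop 1: T rot3 at col 1 lands with bottom-row=0; cleared 0 line(s) (total 0); column heights now [0 2 3 0 0], max=3
Drop 2: T rot2 at col 0 lands with bottom-row=2; cleared 0 line(s) (total 0); column heights now [4 4 4 0 0], max=4
Drop 3: L rot3 at col 3 lands with bottom-row=0; cleared 0 line(s) (total 0); column heights now [4 4 4 3 3], max=4
Drop 4: S rot2 at col 1 lands with bottom-row=4; cleared 0 line(s) (total 0); column heights now [4 5 6 6 3], max=6
Drop 5: I rot2 at col 0 lands with bottom-row=6; cleared 0 line(s) (total 0); column heights now [7 7 7 7 3], max=7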